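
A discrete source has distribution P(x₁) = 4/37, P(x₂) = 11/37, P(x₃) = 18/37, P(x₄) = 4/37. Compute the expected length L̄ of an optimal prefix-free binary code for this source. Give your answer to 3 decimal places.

Repeatedly combine the two least-probable nodes; the expected code length is the sum of the merged weights.
merge 4/37 + 4/37 → 8/37
merge 8/37 + 11/37 → 19/37
merge 18/37 + 19/37 → 1
L = 8/37 + 19/37 + 1 = 64/37 ≈ 1.730 bits/symbol.

1.730 bits/symbol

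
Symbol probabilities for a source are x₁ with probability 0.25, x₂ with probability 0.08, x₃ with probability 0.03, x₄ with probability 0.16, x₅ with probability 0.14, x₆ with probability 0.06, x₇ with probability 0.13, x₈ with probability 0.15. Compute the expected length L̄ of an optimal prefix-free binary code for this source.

2.84 bits/symbol

Repeatedly combine the two least-probable nodes; the expected code length is the sum of the merged weights.
merge 3/100 + 3/50 → 9/100
merge 2/25 + 9/100 → 17/100
merge 13/100 + 7/50 → 27/100
merge 3/20 + 4/25 → 31/100
merge 17/100 + 1/4 → 21/50
merge 27/100 + 31/100 → 29/50
merge 21/50 + 29/50 → 1
L = 9/100 + 17/100 + 27/100 + 31/100 + 21/50 + 29/50 + 1 = 71/25 = 2.84 bits/symbol.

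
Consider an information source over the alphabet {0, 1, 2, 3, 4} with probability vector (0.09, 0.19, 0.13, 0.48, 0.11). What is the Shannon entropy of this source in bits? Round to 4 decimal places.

H = −Σ pᵢ log₂ pᵢ.
−0.09·log₂(0.09) = 0.3127
−0.19·log₂(0.19) = 0.4552
−0.13·log₂(0.13) = 0.3826
−0.48·log₂(0.48) = 0.5083
−0.11·log₂(0.11) = 0.3503
Sum ≈ 2.0091 → 2.0091 bits.

2.0091 bits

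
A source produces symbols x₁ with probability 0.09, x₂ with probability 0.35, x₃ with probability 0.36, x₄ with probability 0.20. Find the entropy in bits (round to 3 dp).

1.838 bits

H = −Σ pᵢ log₂ pᵢ.
−0.09·log₂(0.09) = 0.3127
−0.35·log₂(0.35) = 0.5301
−0.36·log₂(0.36) = 0.5306
−0.20·log₂(0.20) = 0.4644
Sum ≈ 1.8378 → 1.838 bits.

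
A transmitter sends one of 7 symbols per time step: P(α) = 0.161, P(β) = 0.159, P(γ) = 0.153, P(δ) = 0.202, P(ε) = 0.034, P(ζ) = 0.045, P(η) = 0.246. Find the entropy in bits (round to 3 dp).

H = −Σ pᵢ log₂ pᵢ.
−0.161·log₂(0.161) = 0.4242
−0.159·log₂(0.159) = 0.4218
−0.153·log₂(0.153) = 0.4144
−0.202·log₂(0.202) = 0.4661
−0.034·log₂(0.034) = 0.1659
−0.045·log₂(0.045) = 0.2013
−0.246·log₂(0.246) = 0.4977
Sum ≈ 2.5915 → 2.591 bits.

2.591 bits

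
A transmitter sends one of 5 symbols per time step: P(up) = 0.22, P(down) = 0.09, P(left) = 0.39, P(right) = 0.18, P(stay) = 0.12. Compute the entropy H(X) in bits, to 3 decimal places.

H = −Σ pᵢ log₂ pᵢ.
−0.22·log₂(0.22) = 0.4806
−0.09·log₂(0.09) = 0.3127
−0.39·log₂(0.39) = 0.5298
−0.18·log₂(0.18) = 0.4453
−0.12·log₂(0.12) = 0.3671
Sum ≈ 2.1354 → 2.135 bits.

2.135 bits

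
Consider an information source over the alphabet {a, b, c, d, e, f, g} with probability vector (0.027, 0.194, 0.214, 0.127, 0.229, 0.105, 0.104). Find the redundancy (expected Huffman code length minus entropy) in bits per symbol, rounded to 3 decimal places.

0.066 bits

Entropy H = −Σ p log₂ p ≈ 2.6218 bits.
Huffman merges: 27/1000+13/125→131/1000; 21/200+127/1000→29/125; 131/1000+97/500→13/40; 107/500+229/1000→443/1000; 29/125+13/40→557/1000; 443/1000+557/1000→1. L = 336/125 ≈ 2.6880.
L − H = 2.6880 − 2.6218 = 0.066 bits.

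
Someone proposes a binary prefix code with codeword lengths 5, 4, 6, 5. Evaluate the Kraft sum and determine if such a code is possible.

With common denominator 2^6 = 64: Σ 2^(−ℓᵢ) = 2/64 + 4/64 + 1/64 + 2/64 = 9/64 = 0.140625.
Kraft's inequality requires Σ ≤ 1; here Σ = 0.140625 ≤ 1, so such a prefix code exists.

0.140625; yes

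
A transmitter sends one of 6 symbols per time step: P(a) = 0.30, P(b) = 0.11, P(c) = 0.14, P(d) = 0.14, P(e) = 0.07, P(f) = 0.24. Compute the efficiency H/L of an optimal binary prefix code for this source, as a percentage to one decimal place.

98.7%

Entropy H = −Σ p log₂ p ≈ 2.4283 bits.
Huffman merges: 7/100+11/100→9/50; 7/50+7/50→7/25; 9/50+6/25→21/50; 7/25+3/10→29/50; 21/50+29/50→1. L = 123/50 ≈ 2.4600.
Efficiency = H/L = 2.4283/2.4600 = 98.7%.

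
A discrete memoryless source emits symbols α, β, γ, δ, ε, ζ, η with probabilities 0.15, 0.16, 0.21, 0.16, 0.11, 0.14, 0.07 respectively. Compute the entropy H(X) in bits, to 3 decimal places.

H = −Σ pᵢ log₂ pᵢ.
−0.15·log₂(0.15) = 0.4105
−0.16·log₂(0.16) = 0.4230
−0.21·log₂(0.21) = 0.4728
−0.16·log₂(0.16) = 0.4230
−0.11·log₂(0.11) = 0.3503
−0.14·log₂(0.14) = 0.3971
−0.07·log₂(0.07) = 0.2686
Sum ≈ 2.7454 → 2.745 bits.

2.745 bits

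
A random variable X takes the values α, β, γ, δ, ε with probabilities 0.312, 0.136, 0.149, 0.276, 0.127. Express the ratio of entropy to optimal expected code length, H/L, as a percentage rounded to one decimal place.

Entropy H = −Σ p log₂ p ≈ 2.2157 bits.
Huffman merges: 127/1000+17/125→263/1000; 149/1000+263/1000→103/250; 69/250+39/125→147/250; 103/250+147/250→1. L = 2263/1000 ≈ 2.2630.
Efficiency = H/L = 2.2157/2.2630 = 97.9%.

97.9%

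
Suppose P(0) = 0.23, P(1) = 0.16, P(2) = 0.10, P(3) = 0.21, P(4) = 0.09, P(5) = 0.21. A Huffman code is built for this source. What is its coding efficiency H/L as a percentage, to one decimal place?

98.5%

Entropy H = −Σ p log₂ p ≈ 2.5012 bits.
Huffman merges: 9/100+1/10→19/100; 4/25+19/100→7/20; 21/100+21/100→21/50; 23/100+7/20→29/50; 21/50+29/50→1. L = 127/50 ≈ 2.5400.
Efficiency = H/L = 2.5012/2.5400 = 98.5%.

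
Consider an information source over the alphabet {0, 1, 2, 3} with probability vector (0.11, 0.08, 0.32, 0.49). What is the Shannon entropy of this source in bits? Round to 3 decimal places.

H = −Σ pᵢ log₂ pᵢ.
−0.11·log₂(0.11) = 0.3503
−0.08·log₂(0.08) = 0.2915
−0.32·log₂(0.32) = 0.5260
−0.49·log₂(0.49) = 0.5043
Sum ≈ 1.6721 → 1.672 bits.

1.672 bits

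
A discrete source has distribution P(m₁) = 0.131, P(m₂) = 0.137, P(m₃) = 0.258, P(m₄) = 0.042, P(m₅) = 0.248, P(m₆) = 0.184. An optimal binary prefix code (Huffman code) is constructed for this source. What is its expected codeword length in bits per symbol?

2.483 bits/symbol

Repeatedly combine the two least-probable nodes; the expected code length is the sum of the merged weights.
merge 21/500 + 131/1000 → 173/1000
merge 137/1000 + 173/1000 → 31/100
merge 23/125 + 31/125 → 54/125
merge 129/500 + 31/100 → 71/125
merge 54/125 + 71/125 → 1
L = 173/1000 + 31/100 + 54/125 + 71/125 + 1 = 2483/1000 = 2.483 bits/symbol.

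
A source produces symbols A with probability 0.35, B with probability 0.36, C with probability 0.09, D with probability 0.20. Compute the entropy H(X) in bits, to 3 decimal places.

H = −Σ pᵢ log₂ pᵢ.
−0.35·log₂(0.35) = 0.5301
−0.36·log₂(0.36) = 0.5306
−0.09·log₂(0.09) = 0.3127
−0.20·log₂(0.20) = 0.4644
Sum ≈ 1.8378 → 1.838 bits.

1.838 bits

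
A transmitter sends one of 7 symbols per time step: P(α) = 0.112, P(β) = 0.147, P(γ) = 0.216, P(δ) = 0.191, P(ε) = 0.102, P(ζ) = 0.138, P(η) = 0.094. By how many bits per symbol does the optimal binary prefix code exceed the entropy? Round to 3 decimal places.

Entropy H = −Σ p log₂ p ≈ 2.7450 bits.
Huffman merges: 47/500+51/500→49/250; 14/125+69/500→1/4; 147/1000+191/1000→169/500; 49/250+27/125→103/250; 1/4+169/500→147/250; 103/250+147/250→1. L = 348/125 ≈ 2.7840.
L − H = 2.7840 − 2.7450 = 0.039 bits.

0.039 bits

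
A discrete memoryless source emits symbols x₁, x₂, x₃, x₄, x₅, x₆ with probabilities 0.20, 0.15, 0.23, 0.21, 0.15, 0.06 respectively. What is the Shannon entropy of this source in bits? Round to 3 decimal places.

H = −Σ pᵢ log₂ pᵢ.
−0.20·log₂(0.20) = 0.4644
−0.15·log₂(0.15) = 0.4105
−0.23·log₂(0.23) = 0.4877
−0.21·log₂(0.21) = 0.4728
−0.15·log₂(0.15) = 0.4105
−0.06·log₂(0.06) = 0.2435
Sum ≈ 2.4895 → 2.489 bits.

2.489 bits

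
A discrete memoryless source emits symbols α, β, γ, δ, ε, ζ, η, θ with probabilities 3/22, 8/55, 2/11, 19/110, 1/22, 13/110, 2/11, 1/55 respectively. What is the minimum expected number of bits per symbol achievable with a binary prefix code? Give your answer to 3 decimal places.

2.882 bits/symbol

Repeatedly combine the two least-probable nodes; the expected code length is the sum of the merged weights.
merge 1/55 + 1/22 → 7/110
merge 7/110 + 13/110 → 2/11
merge 3/22 + 8/55 → 31/110
merge 19/110 + 2/11 → 39/110
merge 2/11 + 2/11 → 4/11
merge 31/110 + 39/110 → 7/11
merge 4/11 + 7/11 → 1
L = 7/110 + 2/11 + 31/110 + 39/110 + 4/11 + 7/11 + 1 = 317/110 ≈ 2.882 bits/symbol.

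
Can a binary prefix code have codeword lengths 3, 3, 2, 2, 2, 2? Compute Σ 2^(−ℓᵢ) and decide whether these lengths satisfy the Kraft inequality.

1.25; no

With common denominator 2^3 = 8: Σ 2^(−ℓᵢ) = 1/8 + 1/8 + 2/8 + 2/8 + 2/8 + 2/8 = 10/8 = 1.25.
Kraft's inequality requires Σ ≤ 1; here Σ = 1.25 > 1, so no such prefix code exists.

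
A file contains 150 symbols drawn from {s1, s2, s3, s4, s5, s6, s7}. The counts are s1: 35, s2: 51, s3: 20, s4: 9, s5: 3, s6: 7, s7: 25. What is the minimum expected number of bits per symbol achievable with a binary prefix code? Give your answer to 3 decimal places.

2.453 bits/symbol

Probabilities are the counts divided by 150.
Repeatedly combine the two least-probable nodes; the expected code length is the sum of the merged weights.
merge 1/50 + 7/150 → 1/15
merge 3/50 + 1/15 → 19/150
merge 19/150 + 2/15 → 13/50
merge 1/6 + 7/30 → 2/5
merge 13/50 + 17/50 → 3/5
merge 2/5 + 3/5 → 1
L = 1/15 + 19/150 + 13/50 + 2/5 + 3/5 + 1 = 184/75 ≈ 2.453 bits/symbol.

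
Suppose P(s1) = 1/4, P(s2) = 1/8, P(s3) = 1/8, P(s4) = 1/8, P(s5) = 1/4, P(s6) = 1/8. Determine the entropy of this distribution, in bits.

2.5 bits

Each probability is a power of 1/2, so log₂(1/p) is an integer.
H = Σ p·log₂(1/p) = 1/4·2 + 1/8·3 + 1/8·3 + 1/8·3 + 1/4·2 + 1/8·3 = 2.5 bits.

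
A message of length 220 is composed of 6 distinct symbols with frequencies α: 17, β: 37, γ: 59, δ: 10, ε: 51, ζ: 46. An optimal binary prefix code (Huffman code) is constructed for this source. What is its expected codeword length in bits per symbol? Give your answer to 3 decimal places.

2.414 bits/symbol

Probabilities are the counts divided by 220.
Repeatedly combine the two least-probable nodes; the expected code length is the sum of the merged weights.
merge 1/22 + 17/220 → 27/220
merge 27/220 + 37/220 → 16/55
merge 23/110 + 51/220 → 97/220
merge 59/220 + 16/55 → 123/220
merge 97/220 + 123/220 → 1
L = 27/220 + 16/55 + 97/220 + 123/220 + 1 = 531/220 ≈ 2.414 bits/symbol.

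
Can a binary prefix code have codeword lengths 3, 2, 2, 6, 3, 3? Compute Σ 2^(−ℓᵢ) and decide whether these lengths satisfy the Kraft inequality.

With common denominator 2^6 = 64: Σ 2^(−ℓᵢ) = 8/64 + 16/64 + 16/64 + 1/64 + 8/64 + 8/64 = 57/64 = 0.890625.
Kraft's inequality requires Σ ≤ 1; here Σ = 0.890625 ≤ 1, so such a prefix code exists.

0.890625; yes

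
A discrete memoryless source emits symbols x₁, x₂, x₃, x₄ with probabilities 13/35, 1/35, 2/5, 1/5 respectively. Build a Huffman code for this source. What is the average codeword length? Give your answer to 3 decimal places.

Repeatedly combine the two least-probable nodes; the expected code length is the sum of the merged weights.
merge 1/35 + 1/5 → 8/35
merge 8/35 + 13/35 → 3/5
merge 2/5 + 3/5 → 1
L = 8/35 + 3/5 + 1 = 64/35 ≈ 1.829 bits/symbol.

1.829 bits/symbol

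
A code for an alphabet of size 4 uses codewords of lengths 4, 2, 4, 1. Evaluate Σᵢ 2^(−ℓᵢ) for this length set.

With common denominator 2^4 = 16: Σ 2^(−ℓᵢ) = 1/16 + 4/16 + 1/16 + 8/16 = 14/16 = 0.875.

0.875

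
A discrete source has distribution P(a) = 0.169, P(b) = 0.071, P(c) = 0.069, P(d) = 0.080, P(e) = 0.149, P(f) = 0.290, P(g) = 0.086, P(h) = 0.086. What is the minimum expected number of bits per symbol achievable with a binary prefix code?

Repeatedly combine the two least-probable nodes; the expected code length is the sum of the merged weights.
merge 69/1000 + 71/1000 → 7/50
merge 2/25 + 43/500 → 83/500
merge 43/500 + 7/50 → 113/500
merge 149/1000 + 83/500 → 63/200
merge 169/1000 + 113/500 → 79/200
merge 29/100 + 63/200 → 121/200
merge 79/200 + 121/200 → 1
L = 7/50 + 83/500 + 113/500 + 63/200 + 79/200 + 121/200 + 1 = 2847/1000 = 2.847 bits/symbol.

2.847 bits/symbol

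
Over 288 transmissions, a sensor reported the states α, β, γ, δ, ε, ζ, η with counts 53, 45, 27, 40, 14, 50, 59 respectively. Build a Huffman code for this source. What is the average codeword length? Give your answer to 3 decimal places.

Probabilities are the counts divided by 288.
Repeatedly combine the two least-probable nodes; the expected code length is the sum of the merged weights.
merge 7/144 + 3/32 → 41/288
merge 5/36 + 41/288 → 9/32
merge 5/32 + 25/144 → 95/288
merge 53/288 + 59/288 → 7/18
merge 9/32 + 95/288 → 11/18
merge 7/18 + 11/18 → 1
L = 41/288 + 9/32 + 95/288 + 7/18 + 11/18 + 1 = 793/288 ≈ 2.753 bits/symbol.

2.753 bits/symbol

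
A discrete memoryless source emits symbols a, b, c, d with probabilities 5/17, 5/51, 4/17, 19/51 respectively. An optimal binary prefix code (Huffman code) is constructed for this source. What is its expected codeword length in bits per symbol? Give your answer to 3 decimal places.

Repeatedly combine the two least-probable nodes; the expected code length is the sum of the merged weights.
merge 5/51 + 4/17 → 1/3
merge 5/17 + 1/3 → 32/51
merge 19/51 + 32/51 → 1
L = 1/3 + 32/51 + 1 = 100/51 ≈ 1.961 bits/symbol.

1.961 bits/symbol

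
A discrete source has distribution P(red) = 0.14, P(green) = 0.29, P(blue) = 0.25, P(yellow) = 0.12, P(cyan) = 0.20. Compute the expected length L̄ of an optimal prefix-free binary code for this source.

Repeatedly combine the two least-probable nodes; the expected code length is the sum of the merged weights.
merge 3/25 + 7/50 → 13/50
merge 1/5 + 1/4 → 9/20
merge 13/50 + 29/100 → 11/20
merge 9/20 + 11/20 → 1
L = 13/50 + 9/20 + 11/20 + 1 = 113/50 = 2.26 bits/symbol.

2.26 bits/symbol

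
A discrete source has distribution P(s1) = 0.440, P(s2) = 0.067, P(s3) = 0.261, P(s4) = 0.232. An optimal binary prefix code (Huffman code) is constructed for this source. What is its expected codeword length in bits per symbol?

Repeatedly combine the two least-probable nodes; the expected code length is the sum of the merged weights.
merge 67/1000 + 29/125 → 299/1000
merge 261/1000 + 299/1000 → 14/25
merge 11/25 + 14/25 → 1
L = 299/1000 + 14/25 + 1 = 1859/1000 = 1.859 bits/symbol.

1.859 bits/symbol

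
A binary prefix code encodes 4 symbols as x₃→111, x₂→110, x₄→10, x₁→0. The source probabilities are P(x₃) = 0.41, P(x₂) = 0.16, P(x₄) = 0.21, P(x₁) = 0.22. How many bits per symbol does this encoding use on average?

2.35 bits/symbol

L̄ = Σ pᵢ·ℓᵢ = 0.41·3 + 0.16·3 + 0.21·2 + 0.22·1 = 2.35 bits/symbol.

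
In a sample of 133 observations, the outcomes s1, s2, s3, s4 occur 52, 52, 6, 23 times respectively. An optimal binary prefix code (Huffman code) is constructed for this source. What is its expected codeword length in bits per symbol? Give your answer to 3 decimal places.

Probabilities are the counts divided by 133.
Repeatedly combine the two least-probable nodes; the expected code length is the sum of the merged weights.
merge 6/133 + 23/133 → 29/133
merge 29/133 + 52/133 → 81/133
merge 52/133 + 81/133 → 1
L = 29/133 + 81/133 + 1 = 243/133 ≈ 1.827 bits/symbol.

1.827 bits/symbol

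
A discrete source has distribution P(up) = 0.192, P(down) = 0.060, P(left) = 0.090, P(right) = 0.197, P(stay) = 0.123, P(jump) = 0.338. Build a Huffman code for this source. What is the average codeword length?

2.423 bits/symbol

Repeatedly combine the two least-probable nodes; the expected code length is the sum of the merged weights.
merge 3/50 + 9/100 → 3/20
merge 123/1000 + 3/20 → 273/1000
merge 24/125 + 197/1000 → 389/1000
merge 273/1000 + 169/500 → 611/1000
merge 389/1000 + 611/1000 → 1
L = 3/20 + 273/1000 + 389/1000 + 611/1000 + 1 = 2423/1000 = 2.423 bits/symbol.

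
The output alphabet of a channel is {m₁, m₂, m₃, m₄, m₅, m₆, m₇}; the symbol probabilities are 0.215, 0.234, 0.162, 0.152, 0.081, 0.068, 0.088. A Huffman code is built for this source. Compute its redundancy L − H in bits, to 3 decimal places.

Entropy H = −Σ p log₂ p ≈ 2.6716 bits.
Huffman merges: 17/250+81/1000→149/1000; 11/125+149/1000→237/1000; 19/125+81/500→157/500; 43/200+117/500→449/1000; 237/1000+157/500→551/1000; 449/1000+551/1000→1. L = 27/10 ≈ 2.7000.
L − H = 2.7000 − 2.6716 = 0.028 bits.

0.028 bits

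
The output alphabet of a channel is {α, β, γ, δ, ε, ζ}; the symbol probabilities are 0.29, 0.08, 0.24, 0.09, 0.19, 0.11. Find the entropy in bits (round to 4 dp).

H = −Σ pᵢ log₂ pᵢ.
−0.29·log₂(0.29) = 0.5179
−0.08·log₂(0.08) = 0.2915
−0.24·log₂(0.24) = 0.4941
−0.09·log₂(0.09) = 0.3127
−0.19·log₂(0.19) = 0.4552
−0.11·log₂(0.11) = 0.3503
Sum ≈ 2.4217 → 2.4217 bits.

2.4217 bits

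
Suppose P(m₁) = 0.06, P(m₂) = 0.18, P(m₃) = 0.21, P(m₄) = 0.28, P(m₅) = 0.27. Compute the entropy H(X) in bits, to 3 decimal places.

H = −Σ pᵢ log₂ pᵢ.
−0.06·log₂(0.06) = 0.2435
−0.18·log₂(0.18) = 0.4453
−0.21·log₂(0.21) = 0.4728
−0.28·log₂(0.28) = 0.5142
−0.27·log₂(0.27) = 0.5100
Sum ≈ 2.1859 → 2.186 bits.

2.186 bits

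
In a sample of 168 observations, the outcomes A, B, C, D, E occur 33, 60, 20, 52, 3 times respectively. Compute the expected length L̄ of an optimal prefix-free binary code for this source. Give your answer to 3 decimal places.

2.113 bits/symbol

Probabilities are the counts divided by 168.
Repeatedly combine the two least-probable nodes; the expected code length is the sum of the merged weights.
merge 1/56 + 5/42 → 23/168
merge 23/168 + 11/56 → 1/3
merge 13/42 + 1/3 → 9/14
merge 5/14 + 9/14 → 1
L = 23/168 + 1/3 + 9/14 + 1 = 355/168 ≈ 2.113 bits/symbol.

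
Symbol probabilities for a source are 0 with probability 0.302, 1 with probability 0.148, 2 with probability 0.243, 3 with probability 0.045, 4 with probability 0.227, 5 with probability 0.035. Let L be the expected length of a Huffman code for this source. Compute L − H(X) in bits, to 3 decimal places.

0.026 bits

Entropy H = −Σ p log₂ p ≈ 2.2818 bits.
Huffman merges: 7/200+9/200→2/25; 2/25+37/250→57/250; 227/1000+57/250→91/200; 243/1000+151/500→109/200; 91/200+109/200→1. L = 577/250 ≈ 2.3080.
L − H = 2.3080 − 2.2818 = 0.026 bits.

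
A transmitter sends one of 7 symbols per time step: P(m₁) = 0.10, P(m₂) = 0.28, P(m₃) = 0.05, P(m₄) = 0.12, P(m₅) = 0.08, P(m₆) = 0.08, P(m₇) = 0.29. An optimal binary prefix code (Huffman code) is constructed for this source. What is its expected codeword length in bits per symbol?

2.56 bits/symbol

Repeatedly combine the two least-probable nodes; the expected code length is the sum of the merged weights.
merge 1/20 + 2/25 → 13/100
merge 2/25 + 1/10 → 9/50
merge 3/25 + 13/100 → 1/4
merge 9/50 + 1/4 → 43/100
merge 7/25 + 29/100 → 57/100
merge 43/100 + 57/100 → 1
L = 13/100 + 9/50 + 1/4 + 43/100 + 57/100 + 1 = 64/25 = 2.56 bits/symbol.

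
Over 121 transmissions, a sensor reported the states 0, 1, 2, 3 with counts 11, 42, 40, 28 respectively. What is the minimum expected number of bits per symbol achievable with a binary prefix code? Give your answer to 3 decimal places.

Probabilities are the counts divided by 121.
Repeatedly combine the two least-probable nodes; the expected code length is the sum of the merged weights.
merge 1/11 + 28/121 → 39/121
merge 39/121 + 40/121 → 79/121
merge 42/121 + 79/121 → 1
L = 39/121 + 79/121 + 1 = 239/121 ≈ 1.975 bits/symbol.

1.975 bits/symbol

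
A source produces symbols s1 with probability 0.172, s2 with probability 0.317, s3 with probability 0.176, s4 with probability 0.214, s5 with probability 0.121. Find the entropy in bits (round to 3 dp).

2.248 bits

H = −Σ pᵢ log₂ pᵢ.
−0.172·log₂(0.172) = 0.4368
−0.317·log₂(0.317) = 0.5254
−0.176·log₂(0.176) = 0.4411
−0.214·log₂(0.214) = 0.4760
−0.121·log₂(0.121) = 0.3687
Sum ≈ 2.2480 → 2.248 bits.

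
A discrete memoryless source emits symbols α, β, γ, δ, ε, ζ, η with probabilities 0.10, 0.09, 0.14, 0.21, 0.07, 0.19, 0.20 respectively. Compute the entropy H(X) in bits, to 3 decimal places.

H = −Σ pᵢ log₂ pᵢ.
−0.10·log₂(0.10) = 0.3322
−0.09·log₂(0.09) = 0.3127
−0.14·log₂(0.14) = 0.3971
−0.21·log₂(0.21) = 0.4728
−0.07·log₂(0.07) = 0.2686
−0.19·log₂(0.19) = 0.4552
−0.20·log₂(0.20) = 0.4644
Sum ≈ 2.7029 → 2.703 bits.

2.703 bits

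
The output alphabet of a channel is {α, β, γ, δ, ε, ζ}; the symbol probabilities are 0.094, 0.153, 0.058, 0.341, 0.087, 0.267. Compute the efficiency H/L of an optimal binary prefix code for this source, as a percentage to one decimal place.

Entropy H = −Σ p log₂ p ≈ 2.3177 bits.
Huffman merges: 29/500+87/1000→29/200; 47/500+29/200→239/1000; 153/1000+239/1000→49/125; 267/1000+341/1000→76/125; 49/125+76/125→1. L = 298/125 ≈ 2.3840.
Efficiency = H/L = 2.3177/2.3840 = 97.2%.

97.2%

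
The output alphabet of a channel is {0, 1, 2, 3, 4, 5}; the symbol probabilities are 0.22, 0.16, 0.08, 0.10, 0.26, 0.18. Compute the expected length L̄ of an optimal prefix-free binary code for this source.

2.52 bits/symbol

Repeatedly combine the two least-probable nodes; the expected code length is the sum of the merged weights.
merge 2/25 + 1/10 → 9/50
merge 4/25 + 9/50 → 17/50
merge 9/50 + 11/50 → 2/5
merge 13/50 + 17/50 → 3/5
merge 2/5 + 3/5 → 1
L = 9/50 + 17/50 + 2/5 + 3/5 + 1 = 63/25 = 2.52 bits/symbol.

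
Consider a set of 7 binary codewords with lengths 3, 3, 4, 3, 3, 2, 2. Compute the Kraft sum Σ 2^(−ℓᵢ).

With common denominator 2^4 = 16: Σ 2^(−ℓᵢ) = 2/16 + 2/16 + 1/16 + 2/16 + 2/16 + 4/16 + 4/16 = 17/16 = 1.0625.

1.0625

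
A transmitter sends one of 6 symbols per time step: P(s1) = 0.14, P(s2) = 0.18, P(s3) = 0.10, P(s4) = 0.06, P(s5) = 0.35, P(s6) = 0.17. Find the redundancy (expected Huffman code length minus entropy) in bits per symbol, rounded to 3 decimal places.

0.077 bits

Entropy H = −Σ p log₂ p ≈ 2.3828 bits.
Huffman merges: 3/50+1/10→4/25; 7/50+4/25→3/10; 17/100+9/50→7/20; 3/10+7/20→13/20; 7/20+13/20→1. L = 123/50 ≈ 2.4600.
L − H = 2.4600 − 2.3828 = 0.077 bits.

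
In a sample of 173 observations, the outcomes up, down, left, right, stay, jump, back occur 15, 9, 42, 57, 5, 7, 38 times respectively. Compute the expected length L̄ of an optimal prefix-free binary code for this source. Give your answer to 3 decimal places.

2.399 bits/symbol

Probabilities are the counts divided by 173.
Repeatedly combine the two least-probable nodes; the expected code length is the sum of the merged weights.
merge 5/173 + 7/173 → 12/173
merge 9/173 + 12/173 → 21/173
merge 15/173 + 21/173 → 36/173
merge 36/173 + 38/173 → 74/173
merge 42/173 + 57/173 → 99/173
merge 74/173 + 99/173 → 1
L = 12/173 + 21/173 + 36/173 + 74/173 + 99/173 + 1 = 415/173 ≈ 2.399 bits/symbol.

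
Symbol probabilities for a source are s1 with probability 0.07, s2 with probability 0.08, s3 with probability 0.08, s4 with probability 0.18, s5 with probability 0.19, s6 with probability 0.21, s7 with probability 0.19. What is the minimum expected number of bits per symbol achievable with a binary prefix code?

2.75 bits/symbol

Repeatedly combine the two least-probable nodes; the expected code length is the sum of the merged weights.
merge 7/100 + 2/25 → 3/20
merge 2/25 + 3/20 → 23/100
merge 9/50 + 19/100 → 37/100
merge 19/100 + 21/100 → 2/5
merge 23/100 + 37/100 → 3/5
merge 2/5 + 3/5 → 1
L = 3/20 + 23/100 + 37/100 + 2/5 + 3/5 + 1 = 11/4 = 2.75 bits/symbol.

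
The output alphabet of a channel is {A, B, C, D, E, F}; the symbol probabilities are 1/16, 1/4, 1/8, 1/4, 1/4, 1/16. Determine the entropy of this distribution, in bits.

2.375 bits

Each probability is a power of 1/2, so log₂(1/p) is an integer.
H = Σ p·log₂(1/p) = 1/16·4 + 1/4·2 + 1/8·3 + 1/4·2 + 1/4·2 + 1/16·4 = 2.375 bits.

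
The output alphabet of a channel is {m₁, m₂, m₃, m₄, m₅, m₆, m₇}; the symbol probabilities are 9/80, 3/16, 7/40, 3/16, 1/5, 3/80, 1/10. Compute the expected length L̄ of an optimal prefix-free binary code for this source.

Repeatedly combine the two least-probable nodes; the expected code length is the sum of the merged weights.
merge 3/80 + 1/10 → 11/80
merge 9/80 + 11/80 → 1/4
merge 7/40 + 3/16 → 29/80
merge 3/16 + 1/5 → 31/80
merge 1/4 + 29/80 → 49/80
merge 31/80 + 49/80 → 1
L = 11/80 + 1/4 + 29/80 + 31/80 + 49/80 + 1 = 11/4 = 2.75 bits/symbol.

2.75 bits/symbol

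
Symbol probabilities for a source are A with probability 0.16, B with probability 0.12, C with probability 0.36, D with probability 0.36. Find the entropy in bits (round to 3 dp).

1.851 bits

H = −Σ pᵢ log₂ pᵢ.
−0.16·log₂(0.16) = 0.4230
−0.12·log₂(0.12) = 0.3671
−0.36·log₂(0.36) = 0.5306
−0.36·log₂(0.36) = 0.5306
Sum ≈ 1.8513 → 1.851 bits.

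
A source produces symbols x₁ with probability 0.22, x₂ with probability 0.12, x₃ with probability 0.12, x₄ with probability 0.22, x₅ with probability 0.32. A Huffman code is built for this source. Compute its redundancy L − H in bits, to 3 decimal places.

Entropy H = −Σ p log₂ p ≈ 2.2213 bits.
Huffman merges: 3/25+3/25→6/25; 11/50+11/50→11/25; 6/25+8/25→14/25; 11/25+14/25→1. L = 56/25 ≈ 2.2400.
L − H = 2.2400 − 2.2213 = 0.019 bits.

0.019 bits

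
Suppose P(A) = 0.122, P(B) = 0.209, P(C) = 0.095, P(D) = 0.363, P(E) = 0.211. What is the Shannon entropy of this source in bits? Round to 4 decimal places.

H = −Σ pᵢ log₂ pᵢ.
−0.122·log₂(0.122) = 0.3703
−0.209·log₂(0.209) = 0.4720
−0.095·log₂(0.095) = 0.3226
−0.363·log₂(0.363) = 0.5307
−0.211·log₂(0.211) = 0.4736
Sum ≈ 2.1692 → 2.1692 bits.

2.1692 bits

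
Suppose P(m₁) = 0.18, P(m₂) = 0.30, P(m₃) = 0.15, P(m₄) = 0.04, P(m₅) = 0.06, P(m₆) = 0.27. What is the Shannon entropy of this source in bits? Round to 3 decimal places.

H = −Σ pᵢ log₂ pᵢ.
−0.18·log₂(0.18) = 0.4453
−0.30·log₂(0.30) = 0.5211
−0.15·log₂(0.15) = 0.4105
−0.04·log₂(0.04) = 0.1858
−0.06·log₂(0.06) = 0.2435
−0.27·log₂(0.27) = 0.5100
Sum ≈ 2.3163 → 2.316 bits.

2.316 bits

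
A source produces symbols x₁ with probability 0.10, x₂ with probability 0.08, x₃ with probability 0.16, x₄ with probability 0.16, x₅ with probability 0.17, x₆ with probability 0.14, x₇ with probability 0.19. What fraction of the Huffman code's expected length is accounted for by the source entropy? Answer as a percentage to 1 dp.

98.1%

Entropy H = −Σ p log₂ p ≈ 2.7567 bits.
Huffman merges: 2/25+1/10→9/50; 7/50+4/25→3/10; 4/25+17/100→33/100; 9/50+19/100→37/100; 3/10+33/100→63/100; 37/100+63/100→1. L = 281/100 ≈ 2.8100.
Efficiency = H/L = 2.7567/2.8100 = 98.1%.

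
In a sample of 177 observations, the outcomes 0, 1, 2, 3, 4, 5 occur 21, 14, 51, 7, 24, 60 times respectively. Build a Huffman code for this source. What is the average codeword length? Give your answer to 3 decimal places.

2.356 bits/symbol

Probabilities are the counts divided by 177.
Repeatedly combine the two least-probable nodes; the expected code length is the sum of the merged weights.
merge 7/177 + 14/177 → 7/59
merge 7/59 + 7/59 → 14/59
merge 8/59 + 14/59 → 22/59
merge 17/59 + 20/59 → 37/59
merge 22/59 + 37/59 → 1
L = 7/59 + 14/59 + 22/59 + 37/59 + 1 = 139/59 ≈ 2.356 bits/symbol.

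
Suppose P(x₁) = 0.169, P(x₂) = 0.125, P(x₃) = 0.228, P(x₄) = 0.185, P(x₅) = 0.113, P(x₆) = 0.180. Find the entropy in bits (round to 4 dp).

H = −Σ pᵢ log₂ pᵢ.
−0.169·log₂(0.169) = 0.4335
−0.125·log₂(0.125) = 0.3750
−0.228·log₂(0.228) = 0.4863
−0.185·log₂(0.185) = 0.4504
−0.113·log₂(0.113) = 0.3555
−0.180·log₂(0.180) = 0.4453
Sum ≈ 2.5459 → 2.5459 bits.

2.5459 bits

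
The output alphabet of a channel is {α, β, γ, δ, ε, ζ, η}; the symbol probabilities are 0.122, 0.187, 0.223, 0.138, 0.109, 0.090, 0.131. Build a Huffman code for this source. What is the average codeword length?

Repeatedly combine the two least-probable nodes; the expected code length is the sum of the merged weights.
merge 9/100 + 109/1000 → 199/1000
merge 61/500 + 131/1000 → 253/1000
merge 69/500 + 187/1000 → 13/40
merge 199/1000 + 223/1000 → 211/500
merge 253/1000 + 13/40 → 289/500
merge 211/500 + 289/500 → 1
L = 199/1000 + 253/1000 + 13/40 + 211/500 + 289/500 + 1 = 2777/1000 = 2.777 bits/symbol.

2.777 bits/symbol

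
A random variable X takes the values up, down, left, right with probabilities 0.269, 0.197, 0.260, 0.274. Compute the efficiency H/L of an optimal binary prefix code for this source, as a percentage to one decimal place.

99.4%

Entropy H = −Σ p log₂ p ≈ 1.9883 bits.
Huffman merges: 197/1000+13/50→457/1000; 269/1000+137/500→543/1000; 457/1000+543/1000→1. L = 2 ≈ 2.0000.
Efficiency = H/L = 1.9883/2.0000 = 99.4%.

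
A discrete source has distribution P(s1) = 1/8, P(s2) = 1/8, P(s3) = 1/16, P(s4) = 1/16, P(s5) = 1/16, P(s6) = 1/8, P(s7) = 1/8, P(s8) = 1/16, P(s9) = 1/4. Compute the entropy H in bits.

Each probability is a power of 1/2, so log₂(1/p) is an integer.
H = Σ p·log₂(1/p) = 1/8·3 + 1/8·3 + 1/16·4 + 1/16·4 + 1/16·4 + 1/8·3 + 1/8·3 + 1/16·4 + 1/4·2 = 3 bits.

3 bits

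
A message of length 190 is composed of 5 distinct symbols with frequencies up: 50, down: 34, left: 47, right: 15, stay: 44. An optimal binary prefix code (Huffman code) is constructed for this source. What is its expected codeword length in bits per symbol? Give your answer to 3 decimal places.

Probabilities are the counts divided by 190.
Repeatedly combine the two least-probable nodes; the expected code length is the sum of the merged weights.
merge 3/38 + 17/95 → 49/190
merge 22/95 + 47/190 → 91/190
merge 49/190 + 5/19 → 99/190
merge 91/190 + 99/190 → 1
L = 49/190 + 91/190 + 99/190 + 1 = 429/190 ≈ 2.258 bits/symbol.

2.258 bits/symbol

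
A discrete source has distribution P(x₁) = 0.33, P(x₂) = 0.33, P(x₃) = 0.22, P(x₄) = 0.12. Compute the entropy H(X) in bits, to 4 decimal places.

H = −Σ pᵢ log₂ pᵢ.
−0.33·log₂(0.33) = 0.5278
−0.33·log₂(0.33) = 0.5278
−0.22·log₂(0.22) = 0.4806
−0.12·log₂(0.12) = 0.3671
Sum ≈ 1.9033 → 1.9033 bits.

1.9033 bits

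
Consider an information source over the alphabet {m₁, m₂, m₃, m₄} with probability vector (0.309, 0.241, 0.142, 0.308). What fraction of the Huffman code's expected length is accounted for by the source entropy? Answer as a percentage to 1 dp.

97.1%

Entropy H = −Σ p log₂ p ≈ 1.9415 bits.
Huffman merges: 71/500+241/1000→383/1000; 77/250+309/1000→617/1000; 383/1000+617/1000→1. L = 2 ≈ 2.0000.
Efficiency = H/L = 1.9415/2.0000 = 97.1%.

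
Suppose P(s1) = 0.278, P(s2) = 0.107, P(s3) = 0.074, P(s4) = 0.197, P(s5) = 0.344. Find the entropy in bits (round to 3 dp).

2.128 bits

H = −Σ pᵢ log₂ pᵢ.
−0.278·log₂(0.278) = 0.5134
−0.107·log₂(0.107) = 0.3450
−0.074·log₂(0.074) = 0.2780
−0.197·log₂(0.197) = 0.4617
−0.344·log₂(0.344) = 0.5296
Sum ≈ 2.1277 → 2.128 bits.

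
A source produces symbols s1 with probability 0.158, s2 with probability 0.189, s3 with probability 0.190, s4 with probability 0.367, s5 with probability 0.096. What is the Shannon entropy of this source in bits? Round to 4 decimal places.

2.1854 bits

H = −Σ pᵢ log₂ pᵢ.
−0.158·log₂(0.158) = 0.4206
−0.189·log₂(0.189) = 0.4543
−0.190·log₂(0.190) = 0.4552
−0.367·log₂(0.367) = 0.5307
−0.096·log₂(0.096) = 0.3246
Sum ≈ 2.1854 → 2.1854 bits.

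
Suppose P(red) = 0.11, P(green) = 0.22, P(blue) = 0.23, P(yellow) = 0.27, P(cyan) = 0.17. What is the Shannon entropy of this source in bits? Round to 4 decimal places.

2.2631 bits

H = −Σ pᵢ log₂ pᵢ.
−0.11·log₂(0.11) = 0.3503
−0.22·log₂(0.22) = 0.4806
−0.23·log₂(0.23) = 0.4877
−0.27·log₂(0.27) = 0.5100
−0.17·log₂(0.17) = 0.4346
Sum ≈ 2.2631 → 2.2631 bits.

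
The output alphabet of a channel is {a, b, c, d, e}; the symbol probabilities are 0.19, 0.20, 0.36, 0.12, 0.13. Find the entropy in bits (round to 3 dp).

2.200 bits

H = −Σ pᵢ log₂ pᵢ.
−0.19·log₂(0.19) = 0.4552
−0.20·log₂(0.20) = 0.4644
−0.36·log₂(0.36) = 0.5306
−0.12·log₂(0.12) = 0.3671
−0.13·log₂(0.13) = 0.3826
Sum ≈ 2.1999 → 2.200 bits.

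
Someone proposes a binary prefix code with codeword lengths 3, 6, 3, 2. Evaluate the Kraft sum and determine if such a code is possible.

0.515625; yes

With common denominator 2^6 = 64: Σ 2^(−ℓᵢ) = 8/64 + 1/64 + 8/64 + 16/64 = 33/64 = 0.515625.
Kraft's inequality requires Σ ≤ 1; here Σ = 0.515625 ≤ 1, so such a prefix code exists.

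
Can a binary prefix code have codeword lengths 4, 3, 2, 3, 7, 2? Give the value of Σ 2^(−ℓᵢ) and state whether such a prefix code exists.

0.8203125; yes

With common denominator 2^7 = 128: Σ 2^(−ℓᵢ) = 8/128 + 16/128 + 32/128 + 16/128 + 1/128 + 32/128 = 105/128 = 0.8203125.
Kraft's inequality requires Σ ≤ 1; here Σ = 0.8203125 ≤ 1, so such a prefix code exists.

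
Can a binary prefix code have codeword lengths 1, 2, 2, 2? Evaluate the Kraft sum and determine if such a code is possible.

With common denominator 2^2 = 4: Σ 2^(−ℓᵢ) = 2/4 + 1/4 + 1/4 + 1/4 = 5/4 = 1.25.
Kraft's inequality requires Σ ≤ 1; here Σ = 1.25 > 1, so no such prefix code exists.

1.25; no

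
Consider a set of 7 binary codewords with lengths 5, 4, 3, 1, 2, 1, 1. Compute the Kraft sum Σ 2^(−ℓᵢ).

1.96875

With common denominator 2^5 = 32: Σ 2^(−ℓᵢ) = 1/32 + 2/32 + 4/32 + 16/32 + 8/32 + 16/32 + 16/32 = 63/32 = 1.96875.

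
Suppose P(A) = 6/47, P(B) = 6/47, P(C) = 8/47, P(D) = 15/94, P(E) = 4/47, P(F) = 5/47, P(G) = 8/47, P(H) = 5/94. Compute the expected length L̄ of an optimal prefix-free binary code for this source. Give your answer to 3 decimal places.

Repeatedly combine the two least-probable nodes; the expected code length is the sum of the merged weights.
merge 5/94 + 4/47 → 13/94
merge 5/47 + 6/47 → 11/47
merge 6/47 + 13/94 → 25/94
merge 15/94 + 8/47 → 31/94
merge 8/47 + 11/47 → 19/47
merge 25/94 + 31/94 → 28/47
merge 19/47 + 28/47 → 1
L = 13/94 + 11/47 + 25/94 + 31/94 + 19/47 + 28/47 + 1 = 279/94 ≈ 2.968 bits/symbol.

2.968 bits/symbol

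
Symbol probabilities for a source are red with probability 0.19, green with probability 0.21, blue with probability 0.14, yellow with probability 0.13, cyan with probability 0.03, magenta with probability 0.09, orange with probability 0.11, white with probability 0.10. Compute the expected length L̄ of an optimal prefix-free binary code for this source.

2.91 bits/symbol

Repeatedly combine the two least-probable nodes; the expected code length is the sum of the merged weights.
merge 3/100 + 9/100 → 3/25
merge 1/10 + 11/100 → 21/100
merge 3/25 + 13/100 → 1/4
merge 7/50 + 19/100 → 33/100
merge 21/100 + 21/100 → 21/50
merge 1/4 + 33/100 → 29/50
merge 21/50 + 29/50 → 1
L = 3/25 + 21/100 + 1/4 + 33/100 + 21/50 + 29/50 + 1 = 291/100 = 2.91 bits/symbol.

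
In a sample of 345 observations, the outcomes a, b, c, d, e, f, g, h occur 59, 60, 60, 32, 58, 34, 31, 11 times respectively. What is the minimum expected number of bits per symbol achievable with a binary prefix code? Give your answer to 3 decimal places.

Probabilities are the counts divided by 345.
Repeatedly combine the two least-probable nodes; the expected code length is the sum of the merged weights.
merge 11/345 + 31/345 → 14/115
merge 32/345 + 34/345 → 22/115
merge 14/115 + 58/345 → 20/69
merge 59/345 + 4/23 → 119/345
merge 4/23 + 22/115 → 42/115
merge 20/69 + 119/345 → 73/115
merge 42/115 + 73/115 → 1
L = 14/115 + 22/115 + 20/69 + 119/345 + 42/115 + 73/115 + 1 = 339/115 ≈ 2.948 bits/symbol.

2.948 bits/symbol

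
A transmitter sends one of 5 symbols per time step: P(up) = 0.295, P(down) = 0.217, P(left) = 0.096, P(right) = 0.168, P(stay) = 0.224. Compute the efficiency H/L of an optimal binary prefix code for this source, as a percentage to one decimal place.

Entropy H = −Σ p log₂ p ≈ 2.2383 bits.
Huffman merges: 12/125+21/125→33/125; 217/1000+28/125→441/1000; 33/125+59/200→559/1000; 441/1000+559/1000→1. L = 283/125 ≈ 2.2640.
Efficiency = H/L = 2.2383/2.2640 = 98.9%.

98.9%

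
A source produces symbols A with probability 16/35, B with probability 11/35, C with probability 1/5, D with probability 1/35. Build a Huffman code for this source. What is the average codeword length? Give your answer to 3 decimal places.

Repeatedly combine the two least-probable nodes; the expected code length is the sum of the merged weights.
merge 1/35 + 1/5 → 8/35
merge 8/35 + 11/35 → 19/35
merge 16/35 + 19/35 → 1
L = 8/35 + 19/35 + 1 = 62/35 ≈ 1.771 bits/symbol.

1.771 bits/symbol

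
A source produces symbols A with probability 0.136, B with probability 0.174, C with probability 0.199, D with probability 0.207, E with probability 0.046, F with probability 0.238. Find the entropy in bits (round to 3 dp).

2.462 bits

H = −Σ pᵢ log₂ pᵢ.
−0.136·log₂(0.136) = 0.3915
−0.174·log₂(0.174) = 0.4390
−0.199·log₂(0.199) = 0.4635
−0.207·log₂(0.207) = 0.4704
−0.046·log₂(0.046) = 0.2043
−0.238·log₂(0.238) = 0.4929
Sum ≈ 2.4615 → 2.462 bits.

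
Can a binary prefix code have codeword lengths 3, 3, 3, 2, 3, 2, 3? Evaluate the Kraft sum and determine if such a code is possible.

With common denominator 2^3 = 8: Σ 2^(−ℓᵢ) = 1/8 + 1/8 + 1/8 + 2/8 + 1/8 + 2/8 + 1/8 = 9/8 = 1.125.
Kraft's inequality requires Σ ≤ 1; here Σ = 1.125 > 1, so no such prefix code exists.

1.125; no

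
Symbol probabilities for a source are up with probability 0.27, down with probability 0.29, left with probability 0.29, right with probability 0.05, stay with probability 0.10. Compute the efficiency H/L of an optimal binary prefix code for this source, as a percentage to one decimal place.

Entropy H = −Σ p log₂ p ≈ 2.0941 bits.
Huffman merges: 1/20+1/10→3/20; 3/20+27/100→21/50; 29/100+29/100→29/50; 21/50+29/50→1. L = 43/20 ≈ 2.1500.
Efficiency = H/L = 2.0941/2.1500 = 97.4%.

97.4%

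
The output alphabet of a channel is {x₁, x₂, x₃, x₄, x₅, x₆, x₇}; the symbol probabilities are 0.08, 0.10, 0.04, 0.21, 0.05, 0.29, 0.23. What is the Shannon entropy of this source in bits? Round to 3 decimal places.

H = −Σ pᵢ log₂ pᵢ.
−0.08·log₂(0.08) = 0.2915
−0.10·log₂(0.10) = 0.3322
−0.04·log₂(0.04) = 0.1858
−0.21·log₂(0.21) = 0.4728
−0.05·log₂(0.05) = 0.2161
−0.29·log₂(0.29) = 0.5179
−0.23·log₂(0.23) = 0.4877
Sum ≈ 2.5039 → 2.504 bits.

2.504 bits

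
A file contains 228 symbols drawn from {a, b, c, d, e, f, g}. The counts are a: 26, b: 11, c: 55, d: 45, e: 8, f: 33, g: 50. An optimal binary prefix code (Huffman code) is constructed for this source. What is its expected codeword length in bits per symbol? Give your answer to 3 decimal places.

2.623 bits/symbol

Probabilities are the counts divided by 228.
Repeatedly combine the two least-probable nodes; the expected code length is the sum of the merged weights.
merge 2/57 + 11/228 → 1/12
merge 1/12 + 13/114 → 15/76
merge 11/76 + 15/76 → 13/38
merge 15/76 + 25/114 → 5/12
merge 55/228 + 13/38 → 7/12
merge 5/12 + 7/12 → 1
L = 1/12 + 15/76 + 13/38 + 5/12 + 7/12 + 1 = 299/114 ≈ 2.623 bits/symbol.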